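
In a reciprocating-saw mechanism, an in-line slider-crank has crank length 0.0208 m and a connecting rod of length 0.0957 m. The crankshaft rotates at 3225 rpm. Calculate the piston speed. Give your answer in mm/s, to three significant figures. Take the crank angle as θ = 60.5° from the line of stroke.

6780

ω = 2π·3225/60 = 337.7 rad/s
For an in-line slider-crank, x = r cosθ + √(L² − r² sin²θ), so v = −rω sinθ·[1 + r cosθ/√(L² − r² sin²θ)].
With r = 0.0208 m, L = 0.0957 m, θ = 60.5°: √(L² − r² sin²θ) = 0.093972 m.
v = −0.0208·337.7·0.87036·[1 + 0.0208·0.49242/0.093972] = -6.7803 m/s.
|v| = 6.7803 m/s = 6780.3 mm/s.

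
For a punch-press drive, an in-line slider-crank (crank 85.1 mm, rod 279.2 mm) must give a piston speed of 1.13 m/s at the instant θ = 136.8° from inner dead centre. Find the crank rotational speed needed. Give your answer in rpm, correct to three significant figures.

240

For an in-line slider-crank, |v_piston| = rω|sinθ|·[1 + r cosθ/√(L² − r² sin²θ)].
With r = 0.0851 m, L = 0.2792 m, θ = 136.8°: the bracketed kinematic factor |dx/dθ| = 0.04502 m.
ω = v/|dx/dθ| = 1.13/0.04502 = 25.1 rad/s.
N = 60ω/(2π) = 239.69 rpm.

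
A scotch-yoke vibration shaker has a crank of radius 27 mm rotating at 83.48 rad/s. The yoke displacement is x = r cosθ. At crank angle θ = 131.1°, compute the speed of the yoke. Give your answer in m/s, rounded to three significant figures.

1.70

ω = 83.48 rad/s
x = r cosθ ⇒ ẋ = −rω sinθ.
|v| = rω|sinθ| = 0.027·83.48·|sin 131.1°| = 1.6985 m/s.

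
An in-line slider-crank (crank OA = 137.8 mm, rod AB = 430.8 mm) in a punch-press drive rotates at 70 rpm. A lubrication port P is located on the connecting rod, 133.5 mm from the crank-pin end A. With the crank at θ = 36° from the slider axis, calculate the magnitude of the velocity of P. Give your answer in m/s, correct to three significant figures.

ω = 7.33 rad/s.  Crank-pin speed |V_A| = rω = 1.0101 m/s, perpendicular to OA.
Rod angle: sinφ = −(r/L) sinθ ⇒ φ = -10.837°; ω_rod = −rω cosθ/√(L²−r²sin²θ) = -1.9314 rad/s.
V_P = V_A + ω_rod × AP, with AP = 0.1335 m along the rod.
Components: V_Px = −rω sinθ − a·ω_rod·sinφ = -0.64222 m/s;  V_Py = rω cosθ + a·ω_rod·cosφ = +0.56397 m/s.
|V_P| = √(V_Px² + V_Py²) = 0.85469 m/s.

0.855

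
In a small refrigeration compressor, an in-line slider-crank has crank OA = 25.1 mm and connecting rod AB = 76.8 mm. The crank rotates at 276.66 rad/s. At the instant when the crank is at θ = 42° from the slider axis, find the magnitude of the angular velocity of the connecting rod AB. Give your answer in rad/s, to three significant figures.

ω = 276.7 rad/s
The rod makes angle φ with the slider axis where L sinφ = r sinθ; differentiating, L cosφ·φ̇ = r ω cosθ.
L cosφ = √(L² − r² sin²θ) = 0.074941 m.
|ω_rod| = r ω |cosθ| / √(L² − r² sin²θ) = 0.0251·276.7·0.74314/0.074941 = 68.861 rad/s.

68.9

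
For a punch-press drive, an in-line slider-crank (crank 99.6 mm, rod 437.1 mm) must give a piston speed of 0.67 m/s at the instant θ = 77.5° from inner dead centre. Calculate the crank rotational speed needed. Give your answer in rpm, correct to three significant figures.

62.6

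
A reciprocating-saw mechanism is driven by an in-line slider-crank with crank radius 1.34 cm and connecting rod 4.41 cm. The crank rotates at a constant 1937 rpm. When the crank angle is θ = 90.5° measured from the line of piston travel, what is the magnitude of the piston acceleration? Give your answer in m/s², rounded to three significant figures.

181

ω = 2π·1937/60 = 202.8 rad/s
x(θ) = r cosθ + √(L² − r² sin²θ); with ω constant, a = ω²·d²x/dθ².
d²x/dθ² = −r cosθ − r²(cos2θ)/√u − r⁴ sin²2θ/(4u^{3/2}),  u = L² − r² sin²θ = 0.00176526 m².
Substituting r = 0.0134 m, L = 0.0441 m, θ = 90.5°: d²x/dθ² = +0.00439 m.
a = ω²·d²x/dθ² = (202.8)²·(+0.00439) = +180.62 m/s²;  |a| = 180.62 m/s².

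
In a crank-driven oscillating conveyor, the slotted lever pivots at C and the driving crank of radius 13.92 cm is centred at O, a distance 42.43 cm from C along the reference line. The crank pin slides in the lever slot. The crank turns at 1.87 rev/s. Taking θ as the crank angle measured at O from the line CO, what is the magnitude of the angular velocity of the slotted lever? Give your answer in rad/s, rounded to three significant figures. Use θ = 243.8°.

0.535

ω = 11.75 rad/s (from 1.87 rev/s).
Crank pin A relative to C: A = (d + r cosθ, r sinθ); lever angle φ = atan2(r sinθ, d + r cosθ).
Differentiating tanφ: φ̇ = rω(d cosθ + r)/(d² + r² + 2dr cosθ).
d² + r² + 2dr cosθ = |CA|² = 0.147254 m²;  d cosθ + r = -0.048131 m.
|ω_lever| = |0.1392·11.75·-0.048131| / 0.147254 = 0.53459 rad/s.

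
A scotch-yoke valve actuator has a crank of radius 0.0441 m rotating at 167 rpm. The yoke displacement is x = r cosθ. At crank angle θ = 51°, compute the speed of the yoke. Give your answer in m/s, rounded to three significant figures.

0.599

ω = 17.49 rad/s (from 167 rpm).
x = r cosθ ⇒ ẋ = −rω sinθ.
|v| = rω|sinθ| = 0.0441·17.49·|sin 51°| = 0.59936 m/s.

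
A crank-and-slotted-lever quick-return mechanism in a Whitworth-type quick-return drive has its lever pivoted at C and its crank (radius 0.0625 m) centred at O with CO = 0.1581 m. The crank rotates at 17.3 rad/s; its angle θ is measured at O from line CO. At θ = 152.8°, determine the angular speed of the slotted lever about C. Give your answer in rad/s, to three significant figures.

7.46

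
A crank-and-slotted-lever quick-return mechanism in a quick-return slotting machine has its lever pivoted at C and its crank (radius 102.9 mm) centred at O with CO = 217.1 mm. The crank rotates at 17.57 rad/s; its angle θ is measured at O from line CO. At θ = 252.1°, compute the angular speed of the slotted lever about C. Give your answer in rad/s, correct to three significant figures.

1.49

ω = 17.57 rad/s
Crank pin A relative to C: A = (d + r cosθ, r sinθ); lever angle φ = atan2(r sinθ, d + r cosθ).
Differentiating tanφ: φ̇ = rω(d cosθ + r)/(d² + r² + 2dr cosθ).
d² + r² + 2dr cosθ = |CA|² = 0.0439884 m²;  d cosθ + r = +0.036173 m.
|ω_lever| = |0.1029·17.57·+0.036173| / 0.0439884 = 1.4867 rad/s.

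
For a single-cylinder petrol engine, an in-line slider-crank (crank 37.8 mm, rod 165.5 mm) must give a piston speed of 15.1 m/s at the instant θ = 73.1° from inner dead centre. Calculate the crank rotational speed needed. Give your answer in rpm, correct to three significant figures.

For an in-line slider-crank, |v_piston| = rω|sinθ|·[1 + r cosθ/√(L² − r² sin²θ)].
With r = 0.0378 m, L = 0.1655 m, θ = 73.1°: the bracketed kinematic factor |dx/dθ| = 0.038628 m.
ω = v/|dx/dθ| = 15.1/0.038628 = 390.9 rad/s.
N = 60ω/(2π) = 3732.9 rpm.

3730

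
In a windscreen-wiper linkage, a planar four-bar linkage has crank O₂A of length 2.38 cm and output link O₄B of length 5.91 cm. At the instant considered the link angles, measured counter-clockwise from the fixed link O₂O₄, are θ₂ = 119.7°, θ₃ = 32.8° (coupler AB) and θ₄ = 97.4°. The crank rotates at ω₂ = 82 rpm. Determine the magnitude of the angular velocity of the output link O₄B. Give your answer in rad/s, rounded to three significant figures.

ω₂ = 8.587 rad/s (from 82 rpm).
Differentiating the loop-closure r₂e^{iθ₂}+r₃e^{iθ₃}=r₁+r₄e^{iθ₄} gives r₂ω₂e^{iθ₂}+r₃ω₃e^{iθ₃}=r₄ω₄e^{iθ₄}.
Eliminating the other unknown: ω₄ = r₂ω₂ sin(θ₂−θ₃) / [r₄ sin(θ₄−θ₃)].
Numerator sine = +0.99854; denominator sine = +0.90334.
Result = 0.0238·8.587·(+0.99854) / (0.0591·(+0.90334)) = +3.8225 rad/s; magnitude 3.8225 rad/s.

3.82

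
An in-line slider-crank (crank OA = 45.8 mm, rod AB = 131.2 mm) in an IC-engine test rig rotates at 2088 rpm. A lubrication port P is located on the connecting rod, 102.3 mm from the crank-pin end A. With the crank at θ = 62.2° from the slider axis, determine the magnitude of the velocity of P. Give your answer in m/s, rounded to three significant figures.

ω = 218.7 rad/s.  Crank-pin speed |V_A| = rω = 10.014 m/s, perpendicular to OA.
Rod angle: sinφ = −(r/L) sinθ ⇒ φ = -17.987°; ω_rod = −rω cosθ/√(L²−r²sin²θ) = -37.428 rad/s.
V_P = V_A + ω_rod × AP, with AP = 0.1023 m along the rod.
Components: V_Px = −rω sinθ − a·ω_rod·sinφ = -10.041 m/s;  V_Py = rω cosθ + a·ω_rod·cosφ = +1.0288 m/s.
|V_P| = √(V_Px² + V_Py²) = 10.093 m/s.

10.1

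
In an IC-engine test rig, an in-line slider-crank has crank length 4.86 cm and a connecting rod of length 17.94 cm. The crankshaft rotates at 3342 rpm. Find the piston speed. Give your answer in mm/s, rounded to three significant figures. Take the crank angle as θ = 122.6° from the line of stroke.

ω = 2π·3342/60 = 350 rad/s
For an in-line slider-crank, x = r cosθ + √(L² − r² sin²θ), so v = −rω sinθ·[1 + r cosθ/√(L² − r² sin²θ)].
With r = 0.0486 m, L = 0.1794 m, θ = 122.6°: √(L² − r² sin²θ) = 0.17467 m.
v = −0.0486·350·0.84245·[1 + 0.0486·-0.53877/0.17467] = -12.181 m/s.
|v| = 12.181 m/s = 12181 mm/s.

12200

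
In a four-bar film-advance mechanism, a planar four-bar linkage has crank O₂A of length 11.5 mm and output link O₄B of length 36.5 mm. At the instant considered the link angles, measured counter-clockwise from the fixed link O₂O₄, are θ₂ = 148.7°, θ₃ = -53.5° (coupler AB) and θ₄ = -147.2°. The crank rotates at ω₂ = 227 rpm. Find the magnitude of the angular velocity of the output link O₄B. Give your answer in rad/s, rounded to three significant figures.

2.84

ω₂ = 23.77 rad/s (from 227 rpm).
Differentiating the loop-closure r₂e^{iθ₂}+r₃e^{iθ₃}=r₁+r₄e^{iθ₄} gives r₂ω₂e^{iθ₂}+r₃ω₃e^{iθ₃}=r₄ω₄e^{iθ₄}.
Eliminating the other unknown: ω₄ = r₂ω₂ sin(θ₂−θ₃) / [r₄ sin(θ₄−θ₃)].
Numerator sine = -0.37784; denominator sine = -0.99792.
Result = 0.0115·23.77·(-0.37784) / (0.0365·(-0.99792)) = +2.8358 rad/s; magnitude 2.8358 rad/s.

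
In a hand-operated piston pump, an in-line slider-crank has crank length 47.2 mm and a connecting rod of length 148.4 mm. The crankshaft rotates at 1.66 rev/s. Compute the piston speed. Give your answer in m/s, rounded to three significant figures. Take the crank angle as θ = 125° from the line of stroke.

ω = 2π·1.66 = 10.43 rad/s
For an in-line slider-crank, x = r cosθ + √(L² − r² sin²θ), so v = −rω sinθ·[1 + r cosθ/√(L² − r² sin²θ)].
With r = 0.0472 m, L = 0.1484 m, θ = 125°: √(L² − r² sin²θ) = 0.14327 m.
v = −0.0472·10.43·0.81915·[1 + 0.0472·-0.57358/0.14327] = -0.32707 m/s.
|v| = 0.32707 m/s.

0.327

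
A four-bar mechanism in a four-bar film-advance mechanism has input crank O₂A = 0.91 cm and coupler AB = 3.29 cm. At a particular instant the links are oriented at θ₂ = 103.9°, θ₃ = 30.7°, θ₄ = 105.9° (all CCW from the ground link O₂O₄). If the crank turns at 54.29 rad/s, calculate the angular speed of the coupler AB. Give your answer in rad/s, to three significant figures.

0.542

ω₂ = 54.29 rad/s
Differentiating the loop-closure r₂e^{iθ₂}+r₃e^{iθ₃}=r₁+r₄e^{iθ₄} gives r₂ω₂e^{iθ₂}+r₃ω₃e^{iθ₃}=r₄ω₄e^{iθ₄}.
Eliminating the other unknown: ω₃ = r₂ω₂ sin(θ₄−θ₂) / [r₃ sin(θ₃−θ₄)].
Numerator sine = +0.03490; denominator sine = -0.96682.
Result = 0.0091·54.29·(+0.03490) / (0.0329·(-0.96682)) = -0.54205 rad/s; magnitude 0.54205 rad/s.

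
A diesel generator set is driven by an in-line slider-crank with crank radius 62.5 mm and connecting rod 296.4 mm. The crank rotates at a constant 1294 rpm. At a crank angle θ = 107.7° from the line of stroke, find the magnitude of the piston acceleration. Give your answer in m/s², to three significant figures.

ω = 2π·1294/60 = 135.5 rad/s
x(θ) = r cosθ + √(L² − r² sin²θ); with ω constant, a = ω²·d²x/dθ².
d²x/dθ² = −r cosθ − r²(cos2θ)/√u − r⁴ sin²2θ/(4u^{3/2}),  u = L² − r² sin²θ = 0.0843078 m².
Substituting r = 0.0625 m, L = 0.2964 m, θ = 107.7°: d²x/dθ² = +0.029916 m.
a = ω²·d²x/dθ² = (135.5)²·(+0.029916) = +549.32 m/s²;  |a| = 549.32 m/s².

549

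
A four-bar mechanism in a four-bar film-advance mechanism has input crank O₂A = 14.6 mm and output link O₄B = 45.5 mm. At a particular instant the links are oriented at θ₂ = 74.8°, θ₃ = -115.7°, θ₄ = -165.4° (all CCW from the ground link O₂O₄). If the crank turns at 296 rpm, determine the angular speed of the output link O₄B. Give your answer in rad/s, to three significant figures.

2.38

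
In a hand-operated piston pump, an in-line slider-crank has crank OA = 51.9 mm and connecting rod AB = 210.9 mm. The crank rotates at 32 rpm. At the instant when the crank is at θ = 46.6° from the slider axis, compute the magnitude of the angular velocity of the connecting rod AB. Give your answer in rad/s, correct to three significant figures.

0.576

ω = 3.351 rad/s (converted from 32 rpm).
The rod makes angle φ with the slider axis where L sinφ = r sinθ; differentiating, L cosφ·φ̇ = r ω cosθ.
L cosφ = √(L² − r² sin²θ) = 0.2075 m.
|ω_rod| = r ω |cosθ| / √(L² − r² sin²θ) = 0.0519·3.351·0.68709/0.2075 = 0.57589 rad/s.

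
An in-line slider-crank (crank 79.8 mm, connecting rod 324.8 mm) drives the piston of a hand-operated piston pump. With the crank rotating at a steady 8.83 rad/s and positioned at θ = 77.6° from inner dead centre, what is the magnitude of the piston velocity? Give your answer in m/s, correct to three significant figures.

ω = 8.83 rad/s
For an in-line slider-crank, x = r cosθ + √(L² − r² sin²θ), so v = −rω sinθ·[1 + r cosθ/√(L² − r² sin²θ)].
With r = 0.0798 m, L = 0.3248 m, θ = 77.6°: √(L² − r² sin²θ) = 0.31531 m.
v = −0.0798·8.83·0.97667·[1 + 0.0798·0.21474/0.31531] = -0.7256 m/s.
|v| = 0.7256 m/s.

0.726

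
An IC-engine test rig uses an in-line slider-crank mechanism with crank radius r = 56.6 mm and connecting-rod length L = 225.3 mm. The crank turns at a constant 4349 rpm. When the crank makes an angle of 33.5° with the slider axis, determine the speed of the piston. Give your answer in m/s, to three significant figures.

17.2

ω = 2π·4349/60 = 455.4 rad/s
For an in-line slider-crank, x = r cosθ + √(L² − r² sin²θ), so v = −rω sinθ·[1 + r cosθ/√(L² − r² sin²θ)].
With r = 0.0566 m, L = 0.2253 m, θ = 33.5°: √(L² − r² sin²θ) = 0.22312 m.
v = −0.0566·455.4·0.55194·[1 + 0.0566·0.83389/0.22312] = -17.237 m/s.
|v| = 17.237 m/s.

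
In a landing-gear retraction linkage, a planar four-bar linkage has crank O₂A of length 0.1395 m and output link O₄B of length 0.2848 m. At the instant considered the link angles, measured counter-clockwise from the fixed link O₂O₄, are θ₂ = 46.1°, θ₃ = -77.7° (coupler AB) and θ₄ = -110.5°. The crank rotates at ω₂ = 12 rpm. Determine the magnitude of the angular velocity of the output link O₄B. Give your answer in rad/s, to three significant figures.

0.944

ω₂ = 1.257 rad/s (from 12 rpm).
Differentiating the loop-closure r₂e^{iθ₂}+r₃e^{iθ₃}=r₁+r₄e^{iθ₄} gives r₂ω₂e^{iθ₂}+r₃ω₃e^{iθ₃}=r₄ω₄e^{iθ₄}.
Eliminating the other unknown: ω₄ = r₂ω₂ sin(θ₂−θ₃) / [r₄ sin(θ₄−θ₃)].
Numerator sine = +0.83098; denominator sine = -0.54171.
Result = 0.1395·1.257·(+0.83098) / (0.2848·(-0.54171)) = -0.94422 rad/s; magnitude 0.94422 rad/s.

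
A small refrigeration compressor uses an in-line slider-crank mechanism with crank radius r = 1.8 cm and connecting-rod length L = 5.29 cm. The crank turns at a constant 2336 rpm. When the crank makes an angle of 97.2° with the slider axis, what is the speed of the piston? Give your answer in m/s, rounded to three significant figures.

4.17

ω = 2π·2336/60 = 244.6 rad/s
For an in-line slider-crank, x = r cosθ + √(L² − r² sin²θ), so v = −rω sinθ·[1 + r cosθ/√(L² − r² sin²θ)].
With r = 0.018 m, L = 0.0529 m, θ = 97.2°: √(L² − r² sin²θ) = 0.049795 m.
v = −0.018·244.6·0.99211·[1 + 0.018·-0.12533/0.049795] = -4.1706 m/s.
|v| = 4.1706 m/s.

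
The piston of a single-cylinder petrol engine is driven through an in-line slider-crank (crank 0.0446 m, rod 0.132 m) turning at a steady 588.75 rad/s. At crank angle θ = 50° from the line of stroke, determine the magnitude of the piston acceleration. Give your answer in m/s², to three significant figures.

9160

ω = 588.8 rad/s
x(θ) = r cosθ + √(L² − r² sin²θ); with ω constant, a = ω²·d²x/dθ².
d²x/dθ² = −r cosθ − r²(cos2θ)/√u − r⁴ sin²2θ/(4u^{3/2}),  u = L² − r² sin²θ = 0.0162567 m².
Substituting r = 0.0446 m, L = 0.132 m, θ = 50°: d²x/dθ² = -0.026422 m.
a = ω²·d²x/dθ² = (588.8)²·(-0.026422) = -9158.6 m/s²;  |a| = 9158.6 m/s².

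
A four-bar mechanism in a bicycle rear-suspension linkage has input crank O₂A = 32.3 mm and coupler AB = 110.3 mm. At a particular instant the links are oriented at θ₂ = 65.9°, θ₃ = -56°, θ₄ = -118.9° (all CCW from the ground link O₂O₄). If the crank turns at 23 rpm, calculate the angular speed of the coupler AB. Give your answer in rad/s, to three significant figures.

0.0663

ω₂ = 2.409 rad/s (from 23 rpm).
Differentiating the loop-closure r₂e^{iθ₂}+r₃e^{iθ₃}=r₁+r₄e^{iθ₄} gives r₂ω₂e^{iθ₂}+r₃ω₃e^{iθ₃}=r₄ω₄e^{iθ₄}.
Eliminating the other unknown: ω₃ = r₂ω₂ sin(θ₄−θ₂) / [r₃ sin(θ₃−θ₄)].
Numerator sine = +0.08368; denominator sine = +0.89021.
Result = 0.0323·2.409·(+0.08368) / (0.1103·(+0.89021)) = +0.066298 rad/s; magnitude 0.066298 rad/s.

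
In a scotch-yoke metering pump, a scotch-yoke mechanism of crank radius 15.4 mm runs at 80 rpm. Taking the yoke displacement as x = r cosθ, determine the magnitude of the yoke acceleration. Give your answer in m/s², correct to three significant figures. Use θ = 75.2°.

0.276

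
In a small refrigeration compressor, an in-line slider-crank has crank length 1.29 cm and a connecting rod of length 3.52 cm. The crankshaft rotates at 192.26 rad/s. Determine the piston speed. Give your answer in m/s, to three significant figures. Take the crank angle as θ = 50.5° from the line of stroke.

2.38

ω = 192.3 rad/s
For an in-line slider-crank, x = r cosθ + √(L² − r² sin²θ), so v = −rω sinθ·[1 + r cosθ/√(L² − r² sin²θ)].
With r = 0.0129 m, L = 0.0352 m, θ = 50.5°: √(L² − r² sin²θ) = 0.033763 m.
v = −0.0129·192.3·0.77162·[1 + 0.0129·0.63608/0.033763] = -2.3788 m/s.
|v| = 2.3788 m/s.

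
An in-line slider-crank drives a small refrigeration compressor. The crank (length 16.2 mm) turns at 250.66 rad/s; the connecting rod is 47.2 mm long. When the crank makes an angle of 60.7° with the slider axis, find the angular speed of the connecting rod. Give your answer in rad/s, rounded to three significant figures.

ω = 250.7 rad/s
The rod makes angle φ with the slider axis where L sinφ = r sinθ; differentiating, L cosφ·φ̇ = r ω cosθ.
L cosφ = √(L² − r² sin²θ) = 0.045036 m.
|ω_rod| = r ω |cosθ| / √(L² − r² sin²θ) = 0.0162·250.7·0.48938/0.045036 = 44.125 rad/s.

44.1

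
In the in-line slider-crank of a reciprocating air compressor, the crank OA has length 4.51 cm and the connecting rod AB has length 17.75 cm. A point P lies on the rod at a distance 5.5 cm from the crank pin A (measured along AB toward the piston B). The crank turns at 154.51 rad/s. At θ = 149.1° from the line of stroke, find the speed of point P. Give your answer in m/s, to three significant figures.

ω = 154.5 rad/s.  Crank-pin speed |V_A| = rω = 6.9684 m/s, perpendicular to OA.
Rod angle: sinφ = −(r/L) sinθ ⇒ φ = -7.497°; ω_rod = −rω cosθ/√(L²−r²sin²θ) = +33.977 rad/s.
V_P = V_A + ω_rod × AP, with AP = 0.055 m along the rod.
Components: V_Px = −rω sinθ − a·ω_rod·sinφ = -3.3347 m/s;  V_Py = rω cosθ + a·ω_rod·cosφ = -4.1266 m/s.
|V_P| = √(V_Px² + V_Py²) = 5.3056 m/s.

5.31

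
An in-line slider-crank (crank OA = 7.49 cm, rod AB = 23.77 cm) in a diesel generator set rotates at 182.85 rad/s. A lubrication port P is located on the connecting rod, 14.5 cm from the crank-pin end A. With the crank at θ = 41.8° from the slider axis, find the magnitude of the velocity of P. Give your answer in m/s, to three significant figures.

11.2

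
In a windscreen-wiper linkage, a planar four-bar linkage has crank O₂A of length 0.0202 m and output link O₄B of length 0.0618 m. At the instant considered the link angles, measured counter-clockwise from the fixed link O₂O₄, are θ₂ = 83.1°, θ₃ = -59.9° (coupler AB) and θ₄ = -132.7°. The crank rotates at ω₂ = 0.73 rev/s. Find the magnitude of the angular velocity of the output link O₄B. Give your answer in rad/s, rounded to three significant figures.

0.944

ω₂ = 4.587 rad/s (from 0.73 rev/s).
Differentiating the loop-closure r₂e^{iθ₂}+r₃e^{iθ₃}=r₁+r₄e^{iθ₄} gives r₂ω₂e^{iθ₂}+r₃ω₃e^{iθ₃}=r₄ω₄e^{iθ₄}.
Eliminating the other unknown: ω₄ = r₂ω₂ sin(θ₂−θ₃) / [r₄ sin(θ₄−θ₃)].
Numerator sine = +0.60182; denominator sine = -0.95528.
Result = 0.0202·4.587·(+0.60182) / (0.0618·(-0.95528)) = -0.94449 rad/s; magnitude 0.94449 rad/s.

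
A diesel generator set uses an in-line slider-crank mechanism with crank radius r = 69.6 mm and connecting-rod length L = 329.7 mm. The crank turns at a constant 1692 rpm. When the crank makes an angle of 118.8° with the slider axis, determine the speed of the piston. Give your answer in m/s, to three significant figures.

9.69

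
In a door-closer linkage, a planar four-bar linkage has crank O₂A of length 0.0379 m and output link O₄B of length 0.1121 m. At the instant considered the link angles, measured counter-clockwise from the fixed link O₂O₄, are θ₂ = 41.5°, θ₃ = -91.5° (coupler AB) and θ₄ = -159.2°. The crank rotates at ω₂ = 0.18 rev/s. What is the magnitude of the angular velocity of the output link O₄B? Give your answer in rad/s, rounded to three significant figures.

0.302

ω₂ = 1.131 rad/s (from 0.18 rev/s).
Differentiating the loop-closure r₂e^{iθ₂}+r₃e^{iθ₃}=r₁+r₄e^{iθ₄} gives r₂ω₂e^{iθ₂}+r₃ω₃e^{iθ₃}=r₄ω₄e^{iθ₄}.
Eliminating the other unknown: ω₄ = r₂ω₂ sin(θ₂−θ₃) / [r₄ sin(θ₄−θ₃)].
Numerator sine = +0.73135; denominator sine = -0.92521.
Result = 0.0379·1.131·(+0.73135) / (0.1121·(-0.92521)) = -0.30225 rad/s; magnitude 0.30225 rad/s.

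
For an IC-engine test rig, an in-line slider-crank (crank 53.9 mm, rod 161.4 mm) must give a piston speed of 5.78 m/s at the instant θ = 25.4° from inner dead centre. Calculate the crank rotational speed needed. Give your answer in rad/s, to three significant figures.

For an in-line slider-crank, |v_piston| = rω|sinθ|·[1 + r cosθ/√(L² − r² sin²θ)].
With r = 0.0539 m, L = 0.1614 m, θ = 25.4°: the bracketed kinematic factor |dx/dθ| = 0.030167 m.
ω = v/|dx/dθ| = 5.78/0.030167 = 191.6 rad/s.

192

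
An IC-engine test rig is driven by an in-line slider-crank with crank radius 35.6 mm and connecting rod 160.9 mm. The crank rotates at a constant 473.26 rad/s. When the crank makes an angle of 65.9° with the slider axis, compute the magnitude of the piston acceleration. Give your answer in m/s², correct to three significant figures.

2070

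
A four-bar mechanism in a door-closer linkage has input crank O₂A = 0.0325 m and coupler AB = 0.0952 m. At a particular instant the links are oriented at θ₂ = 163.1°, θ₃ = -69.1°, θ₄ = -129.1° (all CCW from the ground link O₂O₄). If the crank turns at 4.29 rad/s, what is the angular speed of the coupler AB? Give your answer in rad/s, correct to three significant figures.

ω₂ = 4.29 rad/s
Differentiating the loop-closure r₂e^{iθ₂}+r₃e^{iθ₃}=r₁+r₄e^{iθ₄} gives r₂ω₂e^{iθ₂}+r₃ω₃e^{iθ₃}=r₄ω₄e^{iθ₄}.
Eliminating the other unknown: ω₃ = r₂ω₂ sin(θ₄−θ₂) / [r₃ sin(θ₃−θ₄)].
Numerator sine = +0.92587; denominator sine = +0.86603.
Result = 0.0325·4.29·(+0.92587) / (0.0952·(+0.86603)) = +1.5658 rad/s; magnitude 1.5658 rad/s.

1.57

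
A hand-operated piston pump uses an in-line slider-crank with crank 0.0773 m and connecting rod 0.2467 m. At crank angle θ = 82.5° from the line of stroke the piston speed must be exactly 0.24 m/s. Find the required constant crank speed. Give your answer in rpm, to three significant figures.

For an in-line slider-crank, |v_piston| = rω|sinθ|·[1 + r cosθ/√(L² − r² sin²θ)].
With r = 0.0773 m, L = 0.2467 m, θ = 82.5°: the bracketed kinematic factor |dx/dθ| = 0.079936 m.
ω = v/|dx/dθ| = 0.24/0.079936 = 3.0024 rad/s.
N = 60ω/(2π) = 28.671 rpm.

28.7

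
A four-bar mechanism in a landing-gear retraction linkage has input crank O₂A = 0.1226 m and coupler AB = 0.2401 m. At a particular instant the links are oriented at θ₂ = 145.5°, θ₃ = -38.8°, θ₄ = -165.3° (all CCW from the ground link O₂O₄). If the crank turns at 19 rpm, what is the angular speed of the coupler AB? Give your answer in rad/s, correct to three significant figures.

ω₂ = 1.99 rad/s (from 19 rpm).
Differentiating the loop-closure r₂e^{iθ₂}+r₃e^{iθ₃}=r₁+r₄e^{iθ₄} gives r₂ω₂e^{iθ₂}+r₃ω₃e^{iθ₃}=r₄ω₄e^{iθ₄}.
Eliminating the other unknown: ω₃ = r₂ω₂ sin(θ₄−θ₂) / [r₃ sin(θ₃−θ₄)].
Numerator sine = +0.75700; denominator sine = +0.80386.
Result = 0.1226·1.99·(+0.75700) / (0.2401·(+0.80386)) = +0.95674 rad/s; magnitude 0.95674 rad/s.

0.957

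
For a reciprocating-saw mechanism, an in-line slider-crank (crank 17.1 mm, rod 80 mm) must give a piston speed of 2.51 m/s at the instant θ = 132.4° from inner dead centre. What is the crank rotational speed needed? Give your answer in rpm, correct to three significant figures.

2220

For an in-line slider-crank, |v_piston| = rω|sinθ|·[1 + r cosθ/√(L² − r² sin²θ)].
With r = 0.0171 m, L = 0.08 m, θ = 132.4°: the bracketed kinematic factor |dx/dθ| = 0.010784 m.
ω = v/|dx/dθ| = 2.51/0.010784 = 232.74 rad/s.
N = 60ω/(2π) = 2222.5 rpm.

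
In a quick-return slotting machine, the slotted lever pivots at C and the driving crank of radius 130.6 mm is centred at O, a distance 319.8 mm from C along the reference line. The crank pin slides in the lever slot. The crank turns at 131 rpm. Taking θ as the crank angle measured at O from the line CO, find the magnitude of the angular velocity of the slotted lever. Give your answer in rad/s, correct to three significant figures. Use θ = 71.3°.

2.86

ω = 13.72 rad/s (from 131 rpm).
Crank pin A relative to C: A = (d + r cosθ, r sinθ); lever angle φ = atan2(r sinθ, d + r cosθ).
Differentiating tanφ: φ̇ = rω(d cosθ + r)/(d² + r² + 2dr cosθ).
d² + r² + 2dr cosθ = |CA|² = 0.14611 m²;  d cosθ + r = +0.23313 m.
|ω_lever| = |0.1306·13.72·+0.23313| / 0.14611 = 2.8587 rad/s.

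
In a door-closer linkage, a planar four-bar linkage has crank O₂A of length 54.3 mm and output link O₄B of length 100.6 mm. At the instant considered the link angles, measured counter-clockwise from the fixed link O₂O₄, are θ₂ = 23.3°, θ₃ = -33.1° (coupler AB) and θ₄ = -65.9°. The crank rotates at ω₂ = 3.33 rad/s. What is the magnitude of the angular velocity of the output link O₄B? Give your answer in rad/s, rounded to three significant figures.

ω₂ = 3.33 rad/s
Differentiating the loop-closure r₂e^{iθ₂}+r₃e^{iθ₃}=r₁+r₄e^{iθ₄} gives r₂ω₂e^{iθ₂}+r₃ω₃e^{iθ₃}=r₄ω₄e^{iθ₄}.
Eliminating the other unknown: ω₄ = r₂ω₂ sin(θ₂−θ₃) / [r₄ sin(θ₄−θ₃)].
Numerator sine = +0.83292; denominator sine = -0.54171.
Result = 0.0543·3.33·(+0.83292) / (0.1006·(-0.54171)) = -2.7637 rad/s; magnitude 2.7637 rad/s.

2.76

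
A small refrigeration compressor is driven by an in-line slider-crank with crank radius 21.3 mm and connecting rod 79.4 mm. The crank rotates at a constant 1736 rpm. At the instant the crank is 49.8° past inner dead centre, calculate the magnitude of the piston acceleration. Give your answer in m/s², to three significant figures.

ω = 2π·1736/60 = 181.8 rad/s
x(θ) = r cosθ + √(L² − r² sin²θ); with ω constant, a = ω²·d²x/dθ².
d²x/dθ² = −r cosθ − r²(cos2θ)/√u − r⁴ sin²2θ/(4u^{3/2}),  u = L² − r² sin²θ = 0.00603968 m².
Substituting r = 0.0213 m, L = 0.0794 m, θ = 49.8°: d²x/dθ² = -0.012881 m.
a = ω²·d²x/dθ² = (181.8)²·(-0.012881) = -425.71 m/s²;  |a| = 425.71 m/s².

426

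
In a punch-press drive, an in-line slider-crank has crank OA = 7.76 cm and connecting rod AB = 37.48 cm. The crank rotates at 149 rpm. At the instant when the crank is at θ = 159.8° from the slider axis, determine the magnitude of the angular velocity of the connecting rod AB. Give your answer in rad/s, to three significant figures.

3.04

ω = 15.6 rad/s (converted from 149 rpm).
The rod makes angle φ with the slider axis where L sinφ = r sinθ; differentiating, L cosφ·φ̇ = r ω cosθ.
L cosφ = √(L² − r² sin²θ) = 0.37384 m.
|ω_rod| = r ω |cosθ| / √(L² − r² sin²θ) = 0.0776·15.6·0.93849/0.37384 = 3.0396 rad/s.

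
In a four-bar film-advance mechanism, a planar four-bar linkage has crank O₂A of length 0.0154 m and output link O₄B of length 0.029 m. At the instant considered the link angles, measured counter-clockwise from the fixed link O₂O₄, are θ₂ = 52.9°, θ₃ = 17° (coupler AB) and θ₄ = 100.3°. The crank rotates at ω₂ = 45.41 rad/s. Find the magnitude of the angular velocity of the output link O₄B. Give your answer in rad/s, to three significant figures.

ω₂ = 45.41 rad/s
Differentiating the loop-closure r₂e^{iθ₂}+r₃e^{iθ₃}=r₁+r₄e^{iθ₄} gives r₂ω₂e^{iθ₂}+r₃ω₃e^{iθ₃}=r₄ω₄e^{iθ₄}.
Eliminating the other unknown: ω₄ = r₂ω₂ sin(θ₂−θ₃) / [r₄ sin(θ₄−θ₃)].
Numerator sine = +0.58637; denominator sine = +0.99317.
Result = 0.0154·45.41·(+0.58637) / (0.029·(+0.99317)) = +14.237 rad/s; magnitude 14.237 rad/s.

14.2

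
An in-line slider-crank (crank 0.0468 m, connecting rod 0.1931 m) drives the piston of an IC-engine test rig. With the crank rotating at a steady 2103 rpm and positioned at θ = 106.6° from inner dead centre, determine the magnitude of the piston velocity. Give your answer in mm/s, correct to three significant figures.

9170

ω = 2π·2103/60 = 220.2 rad/s
For an in-line slider-crank, x = r cosθ + √(L² − r² sin²θ), so v = −rω sinθ·[1 + r cosθ/√(L² − r² sin²θ)].
With r = 0.0468 m, L = 0.1931 m, θ = 106.6°: √(L² − r² sin²θ) = 0.18782 m.
v = −0.0468·220.2·0.95832·[1 + 0.0468·-0.28569/0.18782] = -9.1739 m/s.
|v| = 9.1739 m/s = 9173.9 mm/s.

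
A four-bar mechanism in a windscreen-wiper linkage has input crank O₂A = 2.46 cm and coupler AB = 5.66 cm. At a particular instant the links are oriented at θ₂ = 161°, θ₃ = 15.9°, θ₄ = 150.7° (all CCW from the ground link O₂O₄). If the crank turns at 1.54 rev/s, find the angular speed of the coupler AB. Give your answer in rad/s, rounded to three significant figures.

1.06

ω₂ = 9.676 rad/s (from 1.54 rev/s).
Differentiating the loop-closure r₂e^{iθ₂}+r₃e^{iθ₃}=r₁+r₄e^{iθ₄} gives r₂ω₂e^{iθ₂}+r₃ω₃e^{iθ₃}=r₄ω₄e^{iθ₄}.
Eliminating the other unknown: ω₃ = r₂ω₂ sin(θ₄−θ₂) / [r₃ sin(θ₃−θ₄)].
Numerator sine = -0.17880; denominator sine = -0.70957.
Result = 0.0246·9.676·(-0.17880) / (0.0566·(-0.70957)) = +1.0597 rad/s; magnitude 1.0597 rad/s.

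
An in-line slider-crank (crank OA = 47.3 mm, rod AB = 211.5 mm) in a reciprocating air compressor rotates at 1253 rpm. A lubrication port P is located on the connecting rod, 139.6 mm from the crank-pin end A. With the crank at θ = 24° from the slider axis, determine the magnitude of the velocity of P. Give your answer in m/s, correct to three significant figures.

3.45

ω = 131.2 rad/s.  Crank-pin speed |V_A| = rω = 6.2064 m/s, perpendicular to OA.
Rod angle: sinφ = −(r/L) sinθ ⇒ φ = -5.219°; ω_rod = −rω cosθ/√(L²−r²sin²θ) = -26.919 rad/s.
V_P = V_A + ω_rod × AP, with AP = 0.1396 m along the rod.
Components: V_Px = −rω sinθ − a·ω_rod·sinφ = -2.8662 m/s;  V_Py = rω cosθ + a·ω_rod·cosφ = +1.9275 m/s.
|V_P| = √(V_Px² + V_Py²) = 3.454 m/s.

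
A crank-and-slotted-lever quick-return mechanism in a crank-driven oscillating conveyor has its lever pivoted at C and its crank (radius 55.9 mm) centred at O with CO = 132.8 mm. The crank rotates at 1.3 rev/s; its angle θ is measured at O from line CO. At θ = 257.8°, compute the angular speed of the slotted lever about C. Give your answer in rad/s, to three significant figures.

ω = 8.168 rad/s (from 1.3 rev/s).
Crank pin A relative to C: A = (d + r cosθ, r sinθ); lever angle φ = atan2(r sinθ, d + r cosθ).
Differentiating tanφ: φ̇ = rω(d cosθ + r)/(d² + r² + 2dr cosθ).
d² + r² + 2dr cosθ = |CA|² = 0.0176231 m²;  d cosθ + r = +0.027836 m.
|ω_lever| = |0.0559·8.168·+0.027836| / 0.0176231 = 0.72121 rad/s.

0.721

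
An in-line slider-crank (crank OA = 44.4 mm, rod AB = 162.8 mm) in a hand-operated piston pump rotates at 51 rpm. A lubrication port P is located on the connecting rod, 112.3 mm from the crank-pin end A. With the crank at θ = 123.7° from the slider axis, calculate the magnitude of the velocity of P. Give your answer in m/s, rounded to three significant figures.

0.181

ω = 5.341 rad/s.  Crank-pin speed |V_A| = rω = 0.23713 m/s, perpendicular to OA.
Rod angle: sinφ = −(r/L) sinθ ⇒ φ = -13.114°; ω_rod = −rω cosθ/√(L²−r²sin²θ) = +0.8298 rad/s.
V_P = V_A + ω_rod × AP, with AP = 0.1123 m along the rod.
Components: V_Px = −rω sinθ − a·ω_rod·sinφ = -0.17614 m/s;  V_Py = rω cosθ + a·ω_rod·cosφ = -0.040812 m/s.
|V_P| = √(V_Px² + V_Py²) = 0.1808 m/s.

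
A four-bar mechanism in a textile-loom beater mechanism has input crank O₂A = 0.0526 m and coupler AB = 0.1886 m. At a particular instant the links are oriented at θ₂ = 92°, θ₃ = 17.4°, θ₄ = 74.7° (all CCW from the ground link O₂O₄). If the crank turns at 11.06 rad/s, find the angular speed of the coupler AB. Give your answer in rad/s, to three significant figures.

ω₂ = 11.06 rad/s
Differentiating the loop-closure r₂e^{iθ₂}+r₃e^{iθ₃}=r₁+r₄e^{iθ₄} gives r₂ω₂e^{iθ₂}+r₃ω₃e^{iθ₃}=r₄ω₄e^{iθ₄}.
Eliminating the other unknown: ω₃ = r₂ω₂ sin(θ₄−θ₂) / [r₃ sin(θ₃−θ₄)].
Numerator sine = -0.29737; denominator sine = -0.84151.
Result = 0.0526·11.06·(-0.29737) / (0.1886·(-0.84151)) = +1.09 rad/s; magnitude 1.09 rad/s.

1.09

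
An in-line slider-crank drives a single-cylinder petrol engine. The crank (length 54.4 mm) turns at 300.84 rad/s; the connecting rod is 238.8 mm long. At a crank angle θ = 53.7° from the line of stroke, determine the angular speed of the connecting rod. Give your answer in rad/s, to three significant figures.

ω = 300.8 rad/s
The rod makes angle φ with the slider axis where L sinφ = r sinθ; differentiating, L cosφ·φ̇ = r ω cosθ.
L cosφ = √(L² − r² sin²θ) = 0.23474 m.
|ω_rod| = r ω |cosθ| / √(L² − r² sin²θ) = 0.0544·300.8·0.59201/0.23474 = 41.274 rad/s.

41.3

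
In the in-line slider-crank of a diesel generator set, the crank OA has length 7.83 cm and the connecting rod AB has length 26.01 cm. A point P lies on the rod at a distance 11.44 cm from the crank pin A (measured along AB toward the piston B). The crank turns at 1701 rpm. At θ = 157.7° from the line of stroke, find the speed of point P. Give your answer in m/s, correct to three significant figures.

ω = 178.1 rad/s.  Crank-pin speed |V_A| = rω = 13.947 m/s, perpendicular to OA.
Rod angle: sinφ = −(r/L) sinθ ⇒ φ = -6.559°; ω_rod = −rω cosθ/√(L²−r²sin²θ) = +49.94 rad/s.
V_P = V_A + ω_rod × AP, with AP = 0.1144 m along the rod.
Components: V_Px = −rω sinθ − a·ω_rod·sinφ = -4.6398 m/s;  V_Py = rω cosθ + a·ω_rod·cosφ = -7.2286 m/s.
|V_P| = √(V_Px² + V_Py²) = 8.5896 m/s.

8.59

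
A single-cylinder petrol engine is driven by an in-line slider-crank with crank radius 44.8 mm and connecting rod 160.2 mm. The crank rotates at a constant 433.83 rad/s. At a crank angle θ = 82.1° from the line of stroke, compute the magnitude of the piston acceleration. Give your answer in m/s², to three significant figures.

1200

ω = 433.8 rad/s
x(θ) = r cosθ + √(L² − r² sin²θ); with ω constant, a = ω²·d²x/dθ².
d²x/dθ² = −r cosθ − r²(cos2θ)/√u − r⁴ sin²2θ/(4u^{3/2}),  u = L² − r² sin²θ = 0.0236949 m².
Substituting r = 0.0448 m, L = 0.1602 m, θ = 82.1°: d²x/dθ² = +0.0063679 m.
a = ω²·d²x/dθ² = (433.8)²·(+0.0063679) = +1198.5 m/s²;  |a| = 1198.5 m/s².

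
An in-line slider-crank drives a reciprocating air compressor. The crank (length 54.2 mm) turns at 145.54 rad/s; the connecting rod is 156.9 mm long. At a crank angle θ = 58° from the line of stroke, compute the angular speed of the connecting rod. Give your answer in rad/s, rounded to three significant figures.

ω = 145.5 rad/s
The rod makes angle φ with the slider axis where L sinφ = r sinθ; differentiating, L cosφ·φ̇ = r ω cosθ.
L cosφ = √(L² − r² sin²θ) = 0.15002 m.
|ω_rod| = r ω |cosθ| / √(L² − r² sin²θ) = 0.0542·145.5·0.52992/0.15002 = 27.865 rad/s.

27.9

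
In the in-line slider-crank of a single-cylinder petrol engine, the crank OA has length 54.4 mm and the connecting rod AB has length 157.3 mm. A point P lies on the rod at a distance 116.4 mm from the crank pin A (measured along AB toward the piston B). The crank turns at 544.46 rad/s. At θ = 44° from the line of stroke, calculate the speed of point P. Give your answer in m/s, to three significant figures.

ω = 544.5 rad/s.  Crank-pin speed |V_A| = rω = 29.619 m/s, perpendicular to OA.
Rod angle: sinφ = −(r/L) sinθ ⇒ φ = -13.901°; ω_rod = −rω cosθ/√(L²−r²sin²θ) = -139.53 rad/s.
V_P = V_A + ω_rod × AP, with AP = 0.1164 m along the rod.
Components: V_Px = −rω sinθ − a·ω_rod·sinφ = -24.477 m/s;  V_Py = rω cosθ + a·ω_rod·cosφ = +5.5398 m/s.
|V_P| = √(V_Px² + V_Py²) = 25.096 m/s.

25.1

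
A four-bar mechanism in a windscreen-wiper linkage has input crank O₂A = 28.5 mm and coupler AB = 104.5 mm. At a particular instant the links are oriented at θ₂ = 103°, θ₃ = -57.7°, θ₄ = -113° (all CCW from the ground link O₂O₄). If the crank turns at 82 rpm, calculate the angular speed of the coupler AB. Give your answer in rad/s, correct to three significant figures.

1.67

ω₂ = 8.587 rad/s (from 82 rpm).
Differentiating the loop-closure r₂e^{iθ₂}+r₃e^{iθ₃}=r₁+r₄e^{iθ₄} gives r₂ω₂e^{iθ₂}+r₃ω₃e^{iθ₃}=r₄ω₄e^{iθ₄}.
Eliminating the other unknown: ω₃ = r₂ω₂ sin(θ₄−θ₂) / [r₃ sin(θ₃−θ₄)].
Numerator sine = +0.58779; denominator sine = +0.82214.
Result = 0.0285·8.587·(+0.58779) / (0.1045·(+0.82214)) = +1.6743 rad/s; magnitude 1.6743 rad/s.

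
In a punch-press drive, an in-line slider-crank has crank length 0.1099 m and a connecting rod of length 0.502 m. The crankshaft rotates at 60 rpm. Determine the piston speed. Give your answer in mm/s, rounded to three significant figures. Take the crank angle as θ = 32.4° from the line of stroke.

ω = 2π·60/60 = 6.283 rad/s
For an in-line slider-crank, x = r cosθ + √(L² − r² sin²θ), so v = −rω sinθ·[1 + r cosθ/√(L² − r² sin²θ)].
With r = 0.1099 m, L = 0.502 m, θ = 32.4°: √(L² − r² sin²θ) = 0.49853 m.
v = −0.1099·6.283·0.53583·[1 + 0.1099·0.84433/0.49853] = -0.43887 m/s.
|v| = 0.43887 m/s = 438.87 mm/s.

439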